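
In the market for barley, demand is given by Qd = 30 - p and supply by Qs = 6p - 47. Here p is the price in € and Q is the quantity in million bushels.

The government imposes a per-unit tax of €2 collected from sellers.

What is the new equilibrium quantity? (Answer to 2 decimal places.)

Original equilibrium: 30 - p = 6p - 47 gives 77 = 7p, so p = 11 and Q = 19.
Since sellers keep the price net of the tax, the effective supply curve becomes Qs = 6p - 59.
Setting them equal: 30 - p = 6p - 59 → 89 = 7p, so p = 89/7 ≈ 12.7143 and Q = 121/7 ≈ 17.2857.

17.29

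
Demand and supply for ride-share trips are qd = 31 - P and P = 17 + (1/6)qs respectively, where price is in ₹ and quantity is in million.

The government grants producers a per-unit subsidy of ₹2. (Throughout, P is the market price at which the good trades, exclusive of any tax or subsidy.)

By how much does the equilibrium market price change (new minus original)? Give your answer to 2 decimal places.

Before the shock: 31 - P = 6P - 102 ⇒ 133 = 7P ⇒ P = 19, q = 12.
Since sellers receive the price plus the subsidy, the effective supply curve becomes qs = 6P - 90.
New equilibrium: 31 - P = 6P - 90 ⇒ 121 = 7P ⇒ P = 121/7 ≈ 17.2857, q = 96/7 ≈ 13.7143.
ΔP = 17.2857 − 19 = -1.71.

-1.71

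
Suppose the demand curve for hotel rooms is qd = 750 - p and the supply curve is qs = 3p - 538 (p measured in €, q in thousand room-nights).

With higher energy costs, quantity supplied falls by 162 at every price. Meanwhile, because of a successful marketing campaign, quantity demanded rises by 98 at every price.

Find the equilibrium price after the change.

387

Initially, 750 - p = 3p - 538, so 1288 = 4p and p = 322, q = 428.
After the shift, demand is qd = 848 - p and supply is qs = 3p - 700.
New equilibrium: 848 - p = 3p - 700 ⇒ 1548 = 4p ⇒ p = 387, q = 461.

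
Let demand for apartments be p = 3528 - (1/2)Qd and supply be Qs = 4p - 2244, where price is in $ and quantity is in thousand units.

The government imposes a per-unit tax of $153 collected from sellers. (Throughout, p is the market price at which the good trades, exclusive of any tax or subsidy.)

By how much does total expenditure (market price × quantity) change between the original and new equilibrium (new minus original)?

+66504

Original equilibrium: 7056 - 2p = 4p - 2244 gives 9300 = 6p, so p = 1550 and Q = 3956.
Since sellers keep the price net of the tax, the effective supply curve becomes Qs = 4p - 2856.
New equilibrium: 7056 - 2p = 4p - 2856 ⇒ 9912 = 6p ⇒ p = 1652, Q = 3752.
Expenditure moves from 1550×3956 = 6131800 to 1652×3752 = 6198304; change = +66504.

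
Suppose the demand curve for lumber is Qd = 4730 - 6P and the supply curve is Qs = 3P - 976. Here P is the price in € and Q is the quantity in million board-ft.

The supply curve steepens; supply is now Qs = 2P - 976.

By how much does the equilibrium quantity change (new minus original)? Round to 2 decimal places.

Solve the original market: 4730 - 6P = 3P - 976, hence P = 634 and Q = 926.
The shock moves the curves to Qd = 4730 - 6P and Qs = 2P - 976.
Equate the new curves: 4730 - 6P = 2P - 976, giving 5706 = 8P, P = 713.25, Q = 450.5.
ΔQ = 450.5 − 926 = -475.50.

-475.50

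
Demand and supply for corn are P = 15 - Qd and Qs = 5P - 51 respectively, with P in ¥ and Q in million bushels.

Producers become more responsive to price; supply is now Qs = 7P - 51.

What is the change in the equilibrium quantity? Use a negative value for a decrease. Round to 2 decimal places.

+2.75

Solve the original market: 15 - P = 5P - 51, hence P = 11 and Q = 4.
The new curves are Qd = 15 - P (demand) and Qs = 7P - 51 (supply).
Setting them equal: 15 - P = 7P - 51 → 66 = 8P, so P = 8.25 and Q = 6.75.
ΔQ = 6.75 − 4 = +2.75.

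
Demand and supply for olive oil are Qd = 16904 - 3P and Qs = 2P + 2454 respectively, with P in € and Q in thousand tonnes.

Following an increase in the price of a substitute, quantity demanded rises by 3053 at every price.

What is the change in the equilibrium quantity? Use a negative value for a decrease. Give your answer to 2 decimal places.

Before the shock: 16904 - 3P = 2P + 2454 ⇒ 14450 = 5P ⇒ P = 2890, Q = 8234.
The new curves are Qd = 19957 - 3P (demand) and Qs = 2P + 2454 (supply).
New equilibrium: 19957 - 3P = 2P + 2454 ⇒ 17503 = 5P ⇒ P = 3500.6, Q = 9455.2.
ΔQ = 9455.2 − 8234 = +1221.20.

+1221.20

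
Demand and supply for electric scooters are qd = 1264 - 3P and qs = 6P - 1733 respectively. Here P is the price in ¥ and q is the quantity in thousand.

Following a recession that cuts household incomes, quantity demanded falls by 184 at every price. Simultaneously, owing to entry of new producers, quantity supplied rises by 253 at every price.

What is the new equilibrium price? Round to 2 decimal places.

284.44

Initially, 1264 - 3P = 6P - 1733, so 2997 = 9P and P = 333, q = 265.
The new curves are qd = 1080 - 3P (demand) and qs = 6P - 1480 (supply).
Clearing the new market: 1080 - 3P = 6P - 1480, so P = 2560/9 ≈ 284.4444 and q = 680/3 ≈ 226.6667.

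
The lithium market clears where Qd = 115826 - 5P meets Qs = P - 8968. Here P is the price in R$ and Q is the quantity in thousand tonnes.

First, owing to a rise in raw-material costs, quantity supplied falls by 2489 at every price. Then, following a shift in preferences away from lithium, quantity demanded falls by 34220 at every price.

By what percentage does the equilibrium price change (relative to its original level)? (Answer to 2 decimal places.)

Initially, 115826 - 5P = P - 8968, so 124794 = 6P and P = 20799, Q = 11831.
With the change applied: demand Qd = 81606 - 5P, supply Qs = P - 11457.
New equilibrium: 81606 - 5P = P - 11457 ⇒ 93063 = 6P ⇒ P = 15510.5, Q = 4053.5.
%ΔP = (15510.5 − 20799) / 20799 × 100 = -25.43%.

-25.43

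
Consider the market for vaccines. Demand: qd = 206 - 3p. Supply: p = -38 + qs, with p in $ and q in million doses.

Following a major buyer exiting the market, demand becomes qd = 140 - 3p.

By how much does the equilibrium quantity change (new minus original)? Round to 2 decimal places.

-16.50

Solve the original market: 206 - 3p = p + 38, hence p = 42 and q = 80.
The shock moves the curves to qd = 140 - 3p and qs = p + 38.
Equate the new curves: 140 - 3p = p + 38, giving 102 = 4p, p = 25.5, q = 63.5.
Δq = 63.5 − 80 = -16.50.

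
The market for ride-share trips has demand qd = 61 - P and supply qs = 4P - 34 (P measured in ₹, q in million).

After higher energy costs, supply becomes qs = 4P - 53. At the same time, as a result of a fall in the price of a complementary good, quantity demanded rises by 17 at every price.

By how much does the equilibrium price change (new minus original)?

Initially, 61 - P = 4P - 34, so 95 = 5P and P = 19, q = 42.
With the change applied: demand qd = 78 - P, supply qs = 4P - 53.
Clearing the new market: 78 - P = 4P - 53, so P = 26.2 and q = 51.8.
ΔP = 26.2 − 19 = +7.2.

+7.2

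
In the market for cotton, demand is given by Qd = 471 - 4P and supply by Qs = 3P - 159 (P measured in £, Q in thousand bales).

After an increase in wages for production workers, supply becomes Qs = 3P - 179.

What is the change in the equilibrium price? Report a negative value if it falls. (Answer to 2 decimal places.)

+2.86

Solve the original market: 471 - 4P = 3P - 159, hence P = 90 and Q = 111.
After the shift, demand is Qd = 471 - 4P and supply is Qs = 3P - 179.
Setting them equal: 471 - 4P = 3P - 179 → 650 = 7P, so P = 650/7 ≈ 92.8571 and Q = 697/7 ≈ 99.5714.
ΔP = 92.8571 − 90 = +2.86.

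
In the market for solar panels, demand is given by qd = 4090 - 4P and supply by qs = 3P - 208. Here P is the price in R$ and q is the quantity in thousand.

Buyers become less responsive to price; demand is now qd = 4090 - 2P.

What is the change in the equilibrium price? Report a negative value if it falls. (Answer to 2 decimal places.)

+245.60

Solve the original market: 4090 - 4P = 3P - 208, hence P = 614 and q = 1634.
The shock moves the curves to qd = 4090 - 2P and qs = 3P - 208.
Equate the new curves: 4090 - 2P = 3P - 208, giving 4298 = 5P, P = 859.6, q = 2370.8.
ΔP = 859.6 − 614 = +245.60.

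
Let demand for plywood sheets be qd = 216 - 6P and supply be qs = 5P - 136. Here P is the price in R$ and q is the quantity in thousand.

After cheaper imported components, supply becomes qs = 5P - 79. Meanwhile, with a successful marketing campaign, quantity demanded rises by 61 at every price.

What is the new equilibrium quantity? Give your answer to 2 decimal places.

82.82

Original equilibrium: 216 - 6P = 5P - 136 gives 352 = 11P, so P = 32 and q = 24.
The new curves are qd = 277 - 6P (demand) and qs = 5P - 79 (supply).
Equate the new curves: 277 - 6P = 5P - 79, giving 356 = 11P, P = 356/11 ≈ 32.3636, q = 911/11 ≈ 82.8182.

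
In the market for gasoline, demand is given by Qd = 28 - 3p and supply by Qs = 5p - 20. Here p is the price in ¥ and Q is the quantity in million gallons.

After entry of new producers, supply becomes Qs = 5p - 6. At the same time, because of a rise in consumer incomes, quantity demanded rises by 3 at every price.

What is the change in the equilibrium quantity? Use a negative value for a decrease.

Initially, 28 - 3p = 5p - 20, so 48 = 8p and p = 6, Q = 10.
After the shift, demand is Qd = 31 - 3p and supply is Qs = 5p - 6.
New equilibrium: 31 - 3p = 5p - 6 ⇒ 37 = 8p ⇒ p = 4.625, Q = 17.125.
ΔQ = 17.125 − 10 = +7.125.

+7.125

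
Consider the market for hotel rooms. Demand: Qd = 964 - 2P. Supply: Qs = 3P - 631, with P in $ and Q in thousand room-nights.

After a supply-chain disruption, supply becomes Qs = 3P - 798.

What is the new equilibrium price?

Initially, 964 - 2P = 3P - 631, so 1595 = 5P and P = 319, Q = 326.
The new curves are Qd = 964 - 2P (demand) and Qs = 3P - 798 (supply).
New equilibrium: 964 - 2P = 3P - 798 ⇒ 1762 = 5P ⇒ P = 352.4, Q = 259.2.

352.4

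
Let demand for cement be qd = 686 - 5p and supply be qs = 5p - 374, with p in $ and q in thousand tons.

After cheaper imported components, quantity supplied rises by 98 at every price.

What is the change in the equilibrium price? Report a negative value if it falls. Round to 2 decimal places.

Before the shock: 686 - 5p = 5p - 374 ⇒ 1060 = 10p ⇒ p = 106, q = 156.
The new curves are qd = 686 - 5p (demand) and qs = 5p - 276 (supply).
Equate the new curves: 686 - 5p = 5p - 276, giving 962 = 10p, p = 96.2, q = 205.
Δp = 96.2 − 106 = -9.80.

-9.80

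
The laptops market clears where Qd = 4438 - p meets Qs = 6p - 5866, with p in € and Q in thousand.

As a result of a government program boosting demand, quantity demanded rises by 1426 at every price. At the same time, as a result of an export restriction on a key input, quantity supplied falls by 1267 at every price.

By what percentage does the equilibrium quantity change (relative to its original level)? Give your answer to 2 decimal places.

Solve the original market: 4438 - p = 6p - 5866, hence p = 1472 and Q = 2966.
With the change applied: demand Qd = 5864 - p, supply Qs = 6p - 7133.
New equilibrium: 5864 - p = 6p - 7133 ⇒ 12997 = 7p ⇒ p = 12997/7 ≈ 1856.7143, Q = 28051/7 ≈ 4007.2857.
%ΔQ = (4007.2857 − 2966) / 2966 × 100 = +35.11%.

+35.11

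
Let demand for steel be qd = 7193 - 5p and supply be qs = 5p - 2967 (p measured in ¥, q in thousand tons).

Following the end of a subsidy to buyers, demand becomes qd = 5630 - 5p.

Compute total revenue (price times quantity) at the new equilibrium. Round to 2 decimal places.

1144690.55

Original equilibrium: 7193 - 5p = 5p - 2967 gives 10160 = 10p, so p = 1016 and q = 2113.
The new curves are qd = 5630 - 5p (demand) and qs = 5p - 2967 (supply).
Clearing the new market: 5630 - 5p = 5p - 2967, so p = 859.7 and q = 1331.5.
New expenditure = 859.7 × 1331.5 = 1144690.55.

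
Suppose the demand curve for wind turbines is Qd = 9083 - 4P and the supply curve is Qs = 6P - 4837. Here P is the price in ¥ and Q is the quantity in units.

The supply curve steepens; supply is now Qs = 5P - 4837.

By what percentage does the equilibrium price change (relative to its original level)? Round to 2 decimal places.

+11.11

Initially, 9083 - 4P = 6P - 4837, so 13920 = 10P and P = 1392, Q = 3515.
The new curves are Qd = 9083 - 4P (demand) and Qs = 5P - 4837 (supply).
Clearing the new market: 9083 - 4P = 5P - 4837, so P = 4640/3 ≈ 1546.6667 and Q = 8689/3 ≈ 2896.3333.
%ΔP = (1546.6667 − 1392) / 1392 × 100 = +11.11%.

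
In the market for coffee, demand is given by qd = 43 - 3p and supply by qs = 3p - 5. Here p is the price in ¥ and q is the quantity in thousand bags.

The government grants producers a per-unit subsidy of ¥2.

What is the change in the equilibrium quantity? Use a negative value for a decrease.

Before the shock: 43 - 3p = 3p - 5 ⇒ 48 = 6p ⇒ p = 8, q = 19.
Since sellers receive the price plus the subsidy, the effective supply curve becomes qs = 3p + 1.
Equate the new curves: 43 - 3p = 3p + 1, giving 42 = 6p, p = 7, q = 22.
Δq = 22 − 19 = +3.

+3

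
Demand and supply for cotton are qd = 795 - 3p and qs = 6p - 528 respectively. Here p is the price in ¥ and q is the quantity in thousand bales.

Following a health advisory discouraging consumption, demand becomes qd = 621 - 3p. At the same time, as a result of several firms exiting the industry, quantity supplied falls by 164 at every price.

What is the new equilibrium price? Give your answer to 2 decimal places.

145.89

Original equilibrium: 795 - 3p = 6p - 528 gives 1323 = 9p, so p = 147 and q = 354.
After the shift, demand is qd = 621 - 3p and supply is qs = 6p - 692.
Setting them equal: 621 - 3p = 6p - 692 → 1313 = 9p, so p = 1313/9 ≈ 145.8889 and q = 550/3 ≈ 183.3333.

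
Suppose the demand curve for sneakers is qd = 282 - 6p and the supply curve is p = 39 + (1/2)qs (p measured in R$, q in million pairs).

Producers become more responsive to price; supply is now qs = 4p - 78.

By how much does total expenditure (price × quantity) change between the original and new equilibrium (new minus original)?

+1836

Before the shock: 282 - 6p = 2p - 78 ⇒ 360 = 8p ⇒ p = 45, q = 12.
With the change applied: demand qd = 282 - 6p, supply qs = 4p - 78.
Clearing the new market: 282 - 6p = 4p - 78, so p = 36 and q = 66.
Expenditure moves from 45×12 = 540 to 36×66 = 2376; change = +1836.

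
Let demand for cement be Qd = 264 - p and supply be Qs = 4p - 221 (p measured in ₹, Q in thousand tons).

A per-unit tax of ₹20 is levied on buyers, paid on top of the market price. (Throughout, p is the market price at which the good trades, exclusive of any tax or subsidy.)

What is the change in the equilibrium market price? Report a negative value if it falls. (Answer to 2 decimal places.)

-4.00

Initially, 264 - p = 4p - 221, so 485 = 5p and p = 97, Q = 167.
Since buyers pay the price plus the tax, the effective demand curve becomes Qd = 244 - p.
Clearing the new market: 244 - p = 4p - 221, so p = 93 and Q = 151.
Δp = 93 − 97 = -4.00.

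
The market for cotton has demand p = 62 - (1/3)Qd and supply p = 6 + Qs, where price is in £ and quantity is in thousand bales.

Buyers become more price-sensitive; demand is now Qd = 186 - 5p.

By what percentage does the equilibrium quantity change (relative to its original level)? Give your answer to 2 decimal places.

Before the shock: 186 - 3p = p - 6 ⇒ 192 = 4p ⇒ p = 48, Q = 42.
The shock moves the curves to Qd = 186 - 5p and Qs = p - 6.
New equilibrium: 186 - 5p = p - 6 ⇒ 192 = 6p ⇒ p = 32, Q = 26.
%ΔQ = (26 − 42) / 42 × 100 = -38.10%.

-38.10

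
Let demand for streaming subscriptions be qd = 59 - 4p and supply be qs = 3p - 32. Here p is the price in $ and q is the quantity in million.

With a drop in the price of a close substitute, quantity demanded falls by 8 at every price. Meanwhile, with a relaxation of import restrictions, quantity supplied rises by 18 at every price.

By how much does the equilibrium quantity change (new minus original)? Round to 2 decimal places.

+6.86

Before the shock: 59 - 4p = 3p - 32 ⇒ 91 = 7p ⇒ p = 13, q = 7.
With the change applied: demand qd = 51 - 4p, supply qs = 3p - 14.
Clearing the new market: 51 - 4p = 3p - 14, so p = 65/7 ≈ 9.2857 and q = 97/7 ≈ 13.8571.
Δq = 13.8571 − 7 = +6.86.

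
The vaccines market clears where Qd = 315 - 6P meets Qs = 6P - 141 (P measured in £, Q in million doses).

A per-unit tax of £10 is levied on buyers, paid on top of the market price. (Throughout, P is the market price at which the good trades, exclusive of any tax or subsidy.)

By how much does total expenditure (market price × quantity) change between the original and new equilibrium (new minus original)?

Original equilibrium: 315 - 6P = 6P - 141 gives 456 = 12P, so P = 38 and Q = 87.
Since buyers pay the price plus the tax, the effective demand curve becomes Qd = 255 - 6P.
Equate the new curves: 255 - 6P = 6P - 141, giving 396 = 12P, P = 33, Q = 57.
Expenditure moves from 38×87 = 3306 to 33×57 = 1881; change = -1425.

-1425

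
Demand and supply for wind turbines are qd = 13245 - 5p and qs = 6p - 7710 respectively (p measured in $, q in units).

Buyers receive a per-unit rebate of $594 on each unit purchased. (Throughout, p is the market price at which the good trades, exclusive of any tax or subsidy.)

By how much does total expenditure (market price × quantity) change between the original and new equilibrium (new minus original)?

+4527900

Initially, 13245 - 5p = 6p - 7710, so 20955 = 11p and p = 1905, q = 3720.
Since buyers' out-of-pocket price is the market price minus the rebate, the effective demand curve becomes qd = 16215 - 5p.
Equate the new curves: 16215 - 5p = 6p - 7710, giving 23925 = 11p, p = 2175, q = 5340.
Expenditure moves from 1905×3720 = 7086600 to 2175×5340 = 11614500; change = +4527900.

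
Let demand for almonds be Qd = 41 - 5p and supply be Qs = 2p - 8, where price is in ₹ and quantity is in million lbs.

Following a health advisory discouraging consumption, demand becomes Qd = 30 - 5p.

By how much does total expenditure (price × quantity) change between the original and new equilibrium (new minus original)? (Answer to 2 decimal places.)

-26.49

Initially, 41 - 5p = 2p - 8, so 49 = 7p and p = 7, Q = 6.
With the change applied: demand Qd = 30 - 5p, supply Qs = 2p - 8.
Setting them equal: 30 - 5p = 2p - 8 → 38 = 7p, so p = 38/7 ≈ 5.4286 and Q = 20/7 ≈ 2.8571.
Expenditure moves from 7×6 = 42 to 5.4286×2.8571 = 15.5102; change = -26.49.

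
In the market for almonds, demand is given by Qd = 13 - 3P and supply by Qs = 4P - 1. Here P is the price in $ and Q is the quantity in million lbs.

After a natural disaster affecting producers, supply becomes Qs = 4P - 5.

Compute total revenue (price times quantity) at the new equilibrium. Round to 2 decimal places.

Original equilibrium: 13 - 3P = 4P - 1 gives 14 = 7P, so P = 2 and Q = 7.
After the shift, demand is Qd = 13 - 3P and supply is Qs = 4P - 5.
New equilibrium: 13 - 3P = 4P - 5 ⇒ 18 = 7P ⇒ P = 18/7 ≈ 2.5714, Q = 37/7 ≈ 5.2857.
New expenditure = 2.5714 × 5.2857 = 13.59.

13.59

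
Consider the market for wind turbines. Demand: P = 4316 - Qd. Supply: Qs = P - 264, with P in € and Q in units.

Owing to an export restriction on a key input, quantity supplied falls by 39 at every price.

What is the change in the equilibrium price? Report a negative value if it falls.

Before the shock: 4316 - P = P - 264 ⇒ 4580 = 2P ⇒ P = 2290, Q = 2026.
The new curves are Qd = 4316 - P (demand) and Qs = P - 303 (supply).
Equate the new curves: 4316 - P = P - 303, giving 4619 = 2P, P = 2309.5, Q = 2006.5.
ΔP = 2309.5 − 2290 = +19.5.

+19.5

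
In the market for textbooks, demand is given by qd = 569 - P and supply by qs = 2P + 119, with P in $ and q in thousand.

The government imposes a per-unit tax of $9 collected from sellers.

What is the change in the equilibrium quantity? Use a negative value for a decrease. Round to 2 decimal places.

Solve the original market: 569 - P = 2P + 119, hence P = 150 and q = 419.
Since sellers keep the price net of the tax, the effective supply curve becomes qs = 2P + 101.
Equate the new curves: 569 - P = 2P + 101, giving 468 = 3P, P = 156, q = 413.
Δq = 413 − 419 = -6.00.

-6.00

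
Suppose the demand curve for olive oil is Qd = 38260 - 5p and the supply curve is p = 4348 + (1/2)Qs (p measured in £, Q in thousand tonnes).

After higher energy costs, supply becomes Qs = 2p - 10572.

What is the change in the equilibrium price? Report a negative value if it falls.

+268

Initially, 38260 - 5p = 2p - 8696, so 46956 = 7p and p = 6708, Q = 4720.
With the change applied: demand Qd = 38260 - 5p, supply Qs = 2p - 10572.
Clearing the new market: 38260 - 5p = 2p - 10572, so p = 6976 and Q = 3380.
Δp = 6976 − 6708 = +268.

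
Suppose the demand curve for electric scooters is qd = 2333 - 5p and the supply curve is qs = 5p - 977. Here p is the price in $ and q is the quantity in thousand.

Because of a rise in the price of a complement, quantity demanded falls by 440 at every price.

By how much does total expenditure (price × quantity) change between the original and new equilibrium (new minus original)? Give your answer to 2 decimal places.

Before the shock: 2333 - 5p = 5p - 977 ⇒ 3310 = 10p ⇒ p = 331, q = 678.
After the shift, demand is qd = 1893 - 5p and supply is qs = 5p - 977.
Clearing the new market: 1893 - 5p = 5p - 977, so p = 287 and q = 458.
Expenditure moves from 331×678 = 224418 to 287×458 = 131446; change = -92972.00.

-92972.00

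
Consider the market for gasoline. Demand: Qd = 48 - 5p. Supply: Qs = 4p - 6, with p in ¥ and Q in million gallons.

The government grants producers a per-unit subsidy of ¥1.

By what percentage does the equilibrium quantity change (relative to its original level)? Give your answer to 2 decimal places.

Solve the original market: 48 - 5p = 4p - 6, hence p = 6 and Q = 18.
Since sellers receive the price plus the subsidy, the effective supply curve becomes Qs = 4p - 2.
New equilibrium: 48 - 5p = 4p - 2 ⇒ 50 = 9p ⇒ p = 50/9 ≈ 5.5556, Q = 182/9 ≈ 20.2222.
%ΔQ = (20.2222 − 18) / 18 × 100 = +12.35%.

+12.35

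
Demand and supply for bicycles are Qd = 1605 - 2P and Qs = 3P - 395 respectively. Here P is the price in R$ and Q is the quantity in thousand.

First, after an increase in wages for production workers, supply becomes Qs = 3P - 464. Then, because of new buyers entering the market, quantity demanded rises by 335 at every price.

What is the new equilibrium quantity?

978.4

Original equilibrium: 1605 - 2P = 3P - 395 gives 2000 = 5P, so P = 400 and Q = 805.
With the change applied: demand Qd = 1940 - 2P, supply Qs = 3P - 464.
Setting them equal: 1940 - 2P = 3P - 464 → 2404 = 5P, so P = 480.8 and Q = 978.4.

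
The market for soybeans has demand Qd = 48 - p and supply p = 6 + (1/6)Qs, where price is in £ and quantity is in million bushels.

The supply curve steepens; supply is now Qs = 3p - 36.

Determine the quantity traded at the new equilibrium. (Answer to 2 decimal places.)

27.00

Solve the original market: 48 - p = 6p - 36, hence p = 12 and Q = 36.
With the change applied: demand Qd = 48 - p, supply Qs = 3p - 36.
Setting them equal: 48 - p = 3p - 36 → 84 = 4p, so p = 21 and Q = 27.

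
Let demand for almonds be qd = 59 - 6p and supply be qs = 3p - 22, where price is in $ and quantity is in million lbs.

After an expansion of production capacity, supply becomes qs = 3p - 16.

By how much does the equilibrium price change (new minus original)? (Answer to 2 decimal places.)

-0.67

Solve the original market: 59 - 6p = 3p - 22, hence p = 9 and q = 5.
The new curves are qd = 59 - 6p (demand) and qs = 3p - 16 (supply).
Clearing the new market: 59 - 6p = 3p - 16, so p = 25/3 ≈ 8.3333 and q = 9.
Δp = 8.3333 − 9 = -0.67.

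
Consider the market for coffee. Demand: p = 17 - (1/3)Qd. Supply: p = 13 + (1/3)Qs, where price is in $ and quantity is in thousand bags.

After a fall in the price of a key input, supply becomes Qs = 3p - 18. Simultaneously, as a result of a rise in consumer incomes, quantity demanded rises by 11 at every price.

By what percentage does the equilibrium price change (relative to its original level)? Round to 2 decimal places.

Initially, 51 - 3p = 3p - 39, so 90 = 6p and p = 15, Q = 6.
The shock moves the curves to Qd = 62 - 3p and Qs = 3p - 18.
Equate the new curves: 62 - 3p = 3p - 18, giving 80 = 6p, p = 40/3 ≈ 13.3333, Q = 22.
%Δp = (13.3333 − 15) / 15 × 100 = -11.11%.

-11.11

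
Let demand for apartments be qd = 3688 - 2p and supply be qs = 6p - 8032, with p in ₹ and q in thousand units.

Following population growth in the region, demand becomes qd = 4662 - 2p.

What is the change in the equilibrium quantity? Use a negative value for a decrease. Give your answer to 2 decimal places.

+730.50

Initially, 3688 - 2p = 6p - 8032, so 11720 = 8p and p = 1465, q = 758.
The shock moves the curves to qd = 4662 - 2p and qs = 6p - 8032.
Setting them equal: 4662 - 2p = 6p - 8032 → 12694 = 8p, so p = 1586.75 and q = 1488.5.
Δq = 1488.5 − 758 = +730.50.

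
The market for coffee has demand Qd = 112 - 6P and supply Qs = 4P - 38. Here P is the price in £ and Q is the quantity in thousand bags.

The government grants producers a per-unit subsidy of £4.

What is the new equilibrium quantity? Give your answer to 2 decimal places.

Initially, 112 - 6P = 4P - 38, so 150 = 10P and P = 15, Q = 22.
Since sellers receive the price plus the subsidy, the effective supply curve becomes Qs = 4P - 22.
Setting them equal: 112 - 6P = 4P - 22 → 134 = 10P, so P = 13.4 and Q = 31.6.

31.60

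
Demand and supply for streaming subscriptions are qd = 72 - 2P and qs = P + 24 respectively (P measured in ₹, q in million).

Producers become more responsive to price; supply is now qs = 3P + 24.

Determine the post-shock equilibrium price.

9.6

Original equilibrium: 72 - 2P = P + 24 gives 48 = 3P, so P = 16 and q = 40.
With the change applied: demand qd = 72 - 2P, supply qs = 3P + 24.
New equilibrium: 72 - 2P = 3P + 24 ⇒ 48 = 5P ⇒ P = 9.6, q = 52.8.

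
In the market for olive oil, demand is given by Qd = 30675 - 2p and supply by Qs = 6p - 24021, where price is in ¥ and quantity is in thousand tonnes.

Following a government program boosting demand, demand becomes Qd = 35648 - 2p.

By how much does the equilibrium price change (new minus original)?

+621.625

Initially, 30675 - 2p = 6p - 24021, so 54696 = 8p and p = 6837, Q = 17001.
After the shift, demand is Qd = 35648 - 2p and supply is Qs = 6p - 24021.
Equate the new curves: 35648 - 2p = 6p - 24021, giving 59669 = 8p, p = 7458.625, Q = 20730.75.
Δp = 7458.625 − 6837 = +621.625.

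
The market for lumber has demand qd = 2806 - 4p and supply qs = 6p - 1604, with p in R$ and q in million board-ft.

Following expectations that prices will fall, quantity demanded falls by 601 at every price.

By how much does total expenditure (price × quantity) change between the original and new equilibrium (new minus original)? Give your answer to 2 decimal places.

Solve the original market: 2806 - 4p = 6p - 1604, hence p = 441 and q = 1042.
With the change applied: demand qd = 2205 - 4p, supply qs = 6p - 1604.
New equilibrium: 2205 - 4p = 6p - 1604 ⇒ 3809 = 10p ⇒ p = 380.9, q = 681.4.
Expenditure moves from 441×1042 = 459522 to 380.9×681.4 = 259545.26; change = -199976.74.

-199976.74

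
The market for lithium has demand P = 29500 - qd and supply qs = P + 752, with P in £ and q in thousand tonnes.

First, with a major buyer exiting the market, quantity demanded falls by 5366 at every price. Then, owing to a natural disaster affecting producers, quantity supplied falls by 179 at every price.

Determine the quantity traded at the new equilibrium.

12353.5

Initially, 29500 - P = P + 752, so 28748 = 2P and P = 14374, q = 15126.
The new curves are qd = 24134 - P (demand) and qs = P + 573 (supply).
New equilibrium: 24134 - P = P + 573 ⇒ 23561 = 2P ⇒ P = 11780.5, q = 12353.5.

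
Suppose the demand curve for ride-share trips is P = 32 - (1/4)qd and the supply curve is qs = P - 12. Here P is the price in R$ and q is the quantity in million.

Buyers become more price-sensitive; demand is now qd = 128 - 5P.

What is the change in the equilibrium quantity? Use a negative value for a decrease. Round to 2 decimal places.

Before the shock: 128 - 4P = P - 12 ⇒ 140 = 5P ⇒ P = 28, q = 16.
With the change applied: demand qd = 128 - 5P, supply qs = P - 12.
Clearing the new market: 128 - 5P = P - 12, so P = 70/3 ≈ 23.3333 and q = 34/3 ≈ 11.3333.
Δq = 11.3333 − 16 = -4.67.

-4.67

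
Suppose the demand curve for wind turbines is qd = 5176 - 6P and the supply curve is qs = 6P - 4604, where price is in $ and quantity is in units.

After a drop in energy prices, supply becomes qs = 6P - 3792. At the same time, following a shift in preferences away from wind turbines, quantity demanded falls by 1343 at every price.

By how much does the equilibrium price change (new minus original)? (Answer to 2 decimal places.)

-179.58

Initially, 5176 - 6P = 6P - 4604, so 9780 = 12P and P = 815, q = 286.
The shock moves the curves to qd = 3833 - 6P and qs = 6P - 3792.
Equate the new curves: 3833 - 6P = 6P - 3792, giving 7625 = 12P, P = 7625/12 ≈ 635.4167, q = 20.5.
ΔP = 635.4167 − 815 = -179.58.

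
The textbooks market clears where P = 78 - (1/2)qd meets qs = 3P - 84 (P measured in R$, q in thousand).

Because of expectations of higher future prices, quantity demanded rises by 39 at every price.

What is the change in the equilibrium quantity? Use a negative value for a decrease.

Original equilibrium: 156 - 2P = 3P - 84 gives 240 = 5P, so P = 48 and q = 60.
The shock moves the curves to qd = 195 - 2P and qs = 3P - 84.
Setting them equal: 195 - 2P = 3P - 84 → 279 = 5P, so P = 55.8 and q = 83.4.
Δq = 83.4 − 60 = +23.4.

+23.4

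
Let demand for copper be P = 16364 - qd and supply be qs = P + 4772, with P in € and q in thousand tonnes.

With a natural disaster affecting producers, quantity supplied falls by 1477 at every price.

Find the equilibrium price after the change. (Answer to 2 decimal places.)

6534.50

Before the shock: 16364 - P = P + 4772 ⇒ 11592 = 2P ⇒ P = 5796, q = 10568.
After the shift, demand is qd = 16364 - P and supply is qs = P + 3295.
New equilibrium: 16364 - P = P + 3295 ⇒ 13069 = 2P ⇒ P = 6534.5, q = 9829.5.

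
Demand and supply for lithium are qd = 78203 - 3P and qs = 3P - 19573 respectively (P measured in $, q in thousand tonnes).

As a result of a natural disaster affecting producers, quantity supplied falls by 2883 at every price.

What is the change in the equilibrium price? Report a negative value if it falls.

Solve the original market: 78203 - 3P = 3P - 19573, hence P = 16296 and q = 29315.
After the shift, demand is qd = 78203 - 3P and supply is qs = 3P - 22456.
Setting them equal: 78203 - 3P = 3P - 22456 → 100659 = 6P, so P = 16776.5 and q = 27873.5.
ΔP = 16776.5 − 16296 = +480.5.

+480.5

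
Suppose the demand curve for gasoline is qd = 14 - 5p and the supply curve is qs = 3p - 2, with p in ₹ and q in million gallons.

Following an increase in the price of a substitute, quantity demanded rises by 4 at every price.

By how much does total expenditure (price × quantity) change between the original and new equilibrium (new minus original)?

+5.75

Before the shock: 14 - 5p = 3p - 2 ⇒ 16 = 8p ⇒ p = 2, q = 4.
After the shift, demand is qd = 18 - 5p and supply is qs = 3p - 2.
Setting them equal: 18 - 5p = 3p - 2 → 20 = 8p, so p = 2.5 and q = 5.5.
Expenditure moves from 2×4 = 8 to 2.5×5.5 = 13.75; change = +5.75.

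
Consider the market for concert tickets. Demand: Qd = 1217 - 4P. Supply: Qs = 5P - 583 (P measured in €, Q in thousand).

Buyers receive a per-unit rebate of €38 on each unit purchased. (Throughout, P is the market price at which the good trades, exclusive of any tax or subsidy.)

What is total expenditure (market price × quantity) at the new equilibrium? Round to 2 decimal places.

108757.73

Initially, 1217 - 4P = 5P - 583, so 1800 = 9P and P = 200, Q = 417.
Since buyers' out-of-pocket price is the market price minus the rebate, the effective demand curve becomes Qd = 1369 - 4P.
Clearing the new market: 1369 - 4P = 5P - 583, so P = 1952/9 ≈ 216.8889 and Q = 4513/9 ≈ 501.4444.
New expenditure = 216.8889 × 501.4444 = 108757.73.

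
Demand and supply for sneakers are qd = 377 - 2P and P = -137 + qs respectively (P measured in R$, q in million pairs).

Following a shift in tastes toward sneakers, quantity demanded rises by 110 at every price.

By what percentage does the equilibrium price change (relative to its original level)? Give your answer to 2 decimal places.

Original equilibrium: 377 - 2P = P + 137 gives 240 = 3P, so P = 80 and q = 217.
After the shift, demand is qd = 487 - 2P and supply is qs = P + 137.
Clearing the new market: 487 - 2P = P + 137, so P = 350/3 ≈ 116.6667 and q = 761/3 ≈ 253.6667.
%ΔP = (116.6667 − 80) / 80 × 100 = +45.83%.

+45.83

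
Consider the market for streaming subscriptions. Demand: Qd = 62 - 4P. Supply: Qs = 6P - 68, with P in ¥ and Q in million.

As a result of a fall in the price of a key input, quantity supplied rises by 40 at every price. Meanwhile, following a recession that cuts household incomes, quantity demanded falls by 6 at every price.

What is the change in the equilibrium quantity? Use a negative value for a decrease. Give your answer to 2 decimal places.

Original equilibrium: 62 - 4P = 6P - 68 gives 130 = 10P, so P = 13 and Q = 10.
After the shift, demand is Qd = 56 - 4P and supply is Qs = 6P - 28.
Clearing the new market: 56 - 4P = 6P - 28, so P = 8.4 and Q = 22.4.
ΔQ = 22.4 − 10 = +12.40.

+12.40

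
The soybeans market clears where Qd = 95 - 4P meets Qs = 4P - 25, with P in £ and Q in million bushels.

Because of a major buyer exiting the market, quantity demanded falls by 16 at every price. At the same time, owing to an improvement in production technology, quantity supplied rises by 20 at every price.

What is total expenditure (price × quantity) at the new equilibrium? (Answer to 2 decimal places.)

388.50

Solve the original market: 95 - 4P = 4P - 25, hence P = 15 and Q = 35.
After the shift, demand is Qd = 79 - 4P and supply is Qs = 4P - 5.
Clearing the new market: 79 - 4P = 4P - 5, so P = 10.5 and Q = 37.
New expenditure = 10.5 × 37 = 388.50.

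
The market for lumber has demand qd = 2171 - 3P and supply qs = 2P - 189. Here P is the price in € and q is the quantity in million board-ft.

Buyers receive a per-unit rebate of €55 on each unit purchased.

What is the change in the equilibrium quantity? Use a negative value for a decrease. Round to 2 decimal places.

+66.00

Initially, 2171 - 3P = 2P - 189, so 2360 = 5P and P = 472, q = 755.
Since buyers' out-of-pocket price is the market price minus the rebate, the effective demand curve becomes qd = 2336 - 3P.
New equilibrium: 2336 - 3P = 2P - 189 ⇒ 2525 = 5P ⇒ P = 505, q = 821.
Δq = 821 − 755 = +66.00.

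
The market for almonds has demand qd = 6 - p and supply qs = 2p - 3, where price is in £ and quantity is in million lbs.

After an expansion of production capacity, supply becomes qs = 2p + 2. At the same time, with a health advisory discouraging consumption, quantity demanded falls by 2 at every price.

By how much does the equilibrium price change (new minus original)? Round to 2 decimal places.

Original equilibrium: 6 - p = 2p - 3 gives 9 = 3p, so p = 3 and q = 3.
The shock moves the curves to qd = 4 - p and qs = 2p + 2.
Setting them equal: 4 - p = 2p + 2 → 2 = 3p, so p = 2/3 ≈ 0.6667 and q = 10/3 ≈ 3.3333.
Δp = 0.6667 − 3 = -2.33.

-2.33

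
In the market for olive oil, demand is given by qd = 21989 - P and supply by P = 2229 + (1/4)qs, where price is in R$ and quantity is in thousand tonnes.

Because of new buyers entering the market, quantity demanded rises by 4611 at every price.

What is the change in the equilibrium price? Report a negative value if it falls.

+922.2

Solve the original market: 21989 - P = 4P - 8916, hence P = 6181 and q = 15808.
The shock moves the curves to qd = 26600 - P and qs = 4P - 8916.
New equilibrium: 26600 - P = 4P - 8916 ⇒ 35516 = 5P ⇒ P = 7103.2, q = 19496.8.
ΔP = 7103.2 − 6181 = +922.2.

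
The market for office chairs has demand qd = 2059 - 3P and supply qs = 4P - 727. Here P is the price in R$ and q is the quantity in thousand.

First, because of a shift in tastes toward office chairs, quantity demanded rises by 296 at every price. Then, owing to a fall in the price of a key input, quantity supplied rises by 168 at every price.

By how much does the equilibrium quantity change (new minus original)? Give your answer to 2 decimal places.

+241.14

Before the shock: 2059 - 3P = 4P - 727 ⇒ 2786 = 7P ⇒ P = 398, q = 865.
The shock moves the curves to qd = 2355 - 3P and qs = 4P - 559.
New equilibrium: 2355 - 3P = 4P - 559 ⇒ 2914 = 7P ⇒ P = 2914/7 ≈ 416.2857, q = 7743/7 ≈ 1106.1429.
Δq = 1106.1429 − 865 = +241.14.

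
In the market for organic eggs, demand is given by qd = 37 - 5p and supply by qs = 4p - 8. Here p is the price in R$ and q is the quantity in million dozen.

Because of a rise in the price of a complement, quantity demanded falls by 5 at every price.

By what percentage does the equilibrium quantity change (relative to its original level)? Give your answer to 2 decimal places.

Solve the original market: 37 - 5p = 4p - 8, hence p = 5 and q = 12.
With the change applied: demand qd = 32 - 5p, supply qs = 4p - 8.
New equilibrium: 32 - 5p = 4p - 8 ⇒ 40 = 9p ⇒ p = 40/9 ≈ 4.4444, q = 88/9 ≈ 9.7778.
%Δq = (9.7778 − 12) / 12 × 100 = -18.52%.

-18.52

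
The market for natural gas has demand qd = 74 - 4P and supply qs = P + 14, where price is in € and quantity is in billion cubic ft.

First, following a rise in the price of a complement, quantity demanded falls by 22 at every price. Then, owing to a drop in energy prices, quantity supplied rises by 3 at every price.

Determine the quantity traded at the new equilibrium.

Solve the original market: 74 - 4P = P + 14, hence P = 12 and q = 26.
After the shift, demand is qd = 52 - 4P and supply is qs = P + 17.
Equate the new curves: 52 - 4P = P + 17, giving 35 = 5P, P = 7, q = 24.

24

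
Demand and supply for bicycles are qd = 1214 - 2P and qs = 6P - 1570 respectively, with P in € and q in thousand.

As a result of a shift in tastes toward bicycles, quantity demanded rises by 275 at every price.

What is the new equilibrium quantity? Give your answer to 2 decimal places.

724.25

Solve the original market: 1214 - 2P = 6P - 1570, hence P = 348 and q = 518.
After the shift, demand is qd = 1489 - 2P and supply is qs = 6P - 1570.
Clearing the new market: 1489 - 2P = 6P - 1570, so P = 382.375 and q = 724.25.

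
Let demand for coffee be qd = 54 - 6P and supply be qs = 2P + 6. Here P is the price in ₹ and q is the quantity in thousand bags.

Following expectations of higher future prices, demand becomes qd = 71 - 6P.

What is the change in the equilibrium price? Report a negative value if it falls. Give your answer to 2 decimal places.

Solve the original market: 54 - 6P = 2P + 6, hence P = 6 and q = 18.
With the change applied: demand qd = 71 - 6P, supply qs = 2P + 6.
Setting them equal: 71 - 6P = 2P + 6 → 65 = 8P, so P = 8.125 and q = 22.25.
ΔP = 8.125 − 6 = +2.13.

+2.13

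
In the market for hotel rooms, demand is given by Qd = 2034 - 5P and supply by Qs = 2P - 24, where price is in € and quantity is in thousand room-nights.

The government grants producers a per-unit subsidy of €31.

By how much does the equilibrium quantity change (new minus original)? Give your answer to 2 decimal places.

+44.29

Before the shock: 2034 - 5P = 2P - 24 ⇒ 2058 = 7P ⇒ P = 294, Q = 564.
Since sellers receive the price plus the subsidy, the effective supply curve becomes Qs = 2P + 38.
Clearing the new market: 2034 - 5P = 2P + 38, so P = 1996/7 ≈ 285.1429 and Q = 4258/7 ≈ 608.2857.
ΔQ = 608.2857 − 564 = +44.29.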